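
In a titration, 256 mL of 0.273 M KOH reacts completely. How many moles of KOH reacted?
Moles = Molarity × Volume (L)
Moles = 0.273 M × 0.256 L = 0.06989 mol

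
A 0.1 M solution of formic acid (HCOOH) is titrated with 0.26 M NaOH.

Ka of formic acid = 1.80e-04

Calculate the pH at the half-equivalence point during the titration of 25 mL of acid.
pH = pKa = 3.74

At the half-equivalence point, [HA] = [A⁻], so by Henderson–Hasselbalch pH = pKa + log(1) = pKa.
pKa = −log(1.80e-04) = 3.74.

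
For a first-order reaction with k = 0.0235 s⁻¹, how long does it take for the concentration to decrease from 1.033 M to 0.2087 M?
68.06 s

From ln[A] = ln[A]₀ - k·t: t = ln([A]₀/[A])/k = ln(1.033/0.2087)/0.0235 = ln(4.9497)/0.0235 = 1.5993/0.0235 = 68.06 s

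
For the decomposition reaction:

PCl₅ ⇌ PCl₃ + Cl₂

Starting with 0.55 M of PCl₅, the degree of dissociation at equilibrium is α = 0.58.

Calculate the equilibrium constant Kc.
K_c = 0.4405

x = α·[A]₀ = 0.58 × 0.55 = 0.319 M dissociated.
At eq: [PCl₅] = 0.55 − 0.319 = 0.231 M; [PCl₃] = [Cl₂] = x = 0.319 M.
Kc = [PCl₃][Cl₂]/[PCl₅] = (0.319)²/0.231 = 0.4405.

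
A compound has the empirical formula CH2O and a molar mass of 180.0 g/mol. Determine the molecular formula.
Empirical formula mass of CH2O = 30.03 g/mol
Multiplier = 180.0 / 30.03 ≈ 6
Molecular formula = (CH2O) × 6 = C6H12O6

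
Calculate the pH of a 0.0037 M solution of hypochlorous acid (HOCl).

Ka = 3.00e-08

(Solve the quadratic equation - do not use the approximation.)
pH = 4.98

x² + Ka×x - Ka×C = 0. Using quadratic formula: [H⁺] = 1.0521e-05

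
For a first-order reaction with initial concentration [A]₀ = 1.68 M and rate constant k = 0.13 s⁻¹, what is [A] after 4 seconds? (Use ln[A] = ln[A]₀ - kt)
0.9988 M

ln[A] = ln[A]₀ - k·t = ln(1.68) - (0.13)·(4) = 0.5188 - 0.5200 = -0.0012
[A] = e^(-0.0012) = 0.9988 M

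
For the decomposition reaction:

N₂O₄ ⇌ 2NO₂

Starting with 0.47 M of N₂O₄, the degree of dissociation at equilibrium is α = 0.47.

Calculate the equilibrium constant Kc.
K_c = 0.7836

x = α·[A]₀ = 0.47 × 0.47 = 0.2209 M dissociated.
At eq: [N₂O₄] = 0.47 − 0.2209 = 0.2491 M; [NO₂] = 2x = 0.4418 M.
Kc = [NO₂]²/[N₂O₄] = (0.4418)²/0.2491 = 0.7836.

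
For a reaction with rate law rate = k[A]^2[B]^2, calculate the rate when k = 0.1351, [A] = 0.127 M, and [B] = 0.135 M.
3.971e-05 M/s

rate = k·[A]^2·[B]^2 = 0.1351·(0.127)^2·(0.135)^2 = 0.1351·0.016129·0.018225 = 3.971e-05 M/s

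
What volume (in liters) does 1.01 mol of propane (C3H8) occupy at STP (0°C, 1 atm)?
At STP, 1 mol of gas occupies 22.4 L
Volume = 1.01 mol × 22.4 L/mol = 22.62 L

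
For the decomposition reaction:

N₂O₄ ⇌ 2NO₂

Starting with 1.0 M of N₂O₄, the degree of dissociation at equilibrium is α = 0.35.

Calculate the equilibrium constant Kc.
K_c = 0.7538

x = α·[A]₀ = 0.35 × 1.0 = 0.35 M dissociated.
At eq: [N₂O₄] = 1.0 − 0.35 = 0.65 M; [NO₂] = 2x = 0.7 M.
Kc = [NO₂]²/[N₂O₄] = (0.7)²/0.65 = 0.7538.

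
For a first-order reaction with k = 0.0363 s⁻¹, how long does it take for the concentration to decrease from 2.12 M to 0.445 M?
43.01 s

From ln[A] = ln[A]₀ - k·t: t = ln([A]₀/[A])/k = ln(2.12/0.445)/0.0363 = ln(4.7640)/0.0363 = 1.5611/0.0363 = 43.01 s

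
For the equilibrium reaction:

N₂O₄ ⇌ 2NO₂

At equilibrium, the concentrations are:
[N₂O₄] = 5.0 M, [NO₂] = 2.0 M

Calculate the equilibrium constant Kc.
K_c = 0.8000

Kc = ([NO₂]^2) / ([N₂O₄])
   = ((2.0)^2) / ((5.0))
   = 4 / 5 = 0.8000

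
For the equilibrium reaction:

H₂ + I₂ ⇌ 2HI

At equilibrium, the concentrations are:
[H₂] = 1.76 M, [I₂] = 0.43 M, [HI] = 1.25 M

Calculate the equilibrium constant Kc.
K_c = 2.0646

Kc = ([HI]^2) / ([H₂] × [I₂])
   = ((1.25)^2) / ((1.76)·(0.43))
   = 1.5625 / 0.7568 = 2.0646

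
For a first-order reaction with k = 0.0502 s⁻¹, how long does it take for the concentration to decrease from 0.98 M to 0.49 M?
13.81 s

From ln[A] = ln[A]₀ - k·t: t = ln([A]₀/[A])/k = ln(0.98/0.49)/0.0502 = ln(2.0000)/0.0502 = 0.6931/0.0502 = 13.81 s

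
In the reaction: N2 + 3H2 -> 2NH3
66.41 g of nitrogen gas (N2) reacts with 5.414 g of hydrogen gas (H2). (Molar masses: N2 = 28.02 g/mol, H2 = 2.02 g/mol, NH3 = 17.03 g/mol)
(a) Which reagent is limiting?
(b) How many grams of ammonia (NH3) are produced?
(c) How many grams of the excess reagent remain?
(a) H2, (b) 30.43 g, (c) 41.38 g

Moles of N2 = 66.41 g ÷ 28.02 g/mol = 2.37009 mol
Moles of H2 = 5.414 g ÷ 2.02 g/mol = 2.6802 mol
Moles ÷ coefficient: N2: 2.37009/1 = 2.37, H2: 2.6802/3 = 0.8934
(a) H2 has the smaller value, so H2 is the limiting reagent.
(b) Moles of NH3 = 2.6802 mol H2 × (2/3) = 1.7868 mol; mass = 1.7868 mol × 17.03 g/mol = 30.43 g
(c) N2 consumed = 2.6802 × (1/3) = 0.893399 mol; remaining = 2.37009 − 0.893399 = 1.47669 mol; mass = 1.47669 mol × 28.02 g/mol = 41.38 g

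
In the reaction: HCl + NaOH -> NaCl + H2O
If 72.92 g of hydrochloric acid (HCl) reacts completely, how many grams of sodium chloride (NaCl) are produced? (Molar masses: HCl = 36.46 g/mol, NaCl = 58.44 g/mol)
Moles of HCl = 72.92 g ÷ 36.46 g/mol = 2 mol
Mole ratio: 1 mol NaCl / 1 mol HCl
Moles of NaCl = 2 × (1/1) = 2 mol
Mass of NaCl = 2 mol × 58.44 g/mol = 116.9 g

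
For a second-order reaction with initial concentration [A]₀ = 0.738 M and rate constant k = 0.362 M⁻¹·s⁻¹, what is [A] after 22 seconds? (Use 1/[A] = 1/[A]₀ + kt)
0.1073 M

1/[A] = 1/[A]₀ + k·t = 1/0.738 + (0.362)·(22) = 1.3550 + 7.9640 = 9.3190
[A] = 1/9.3190 = 0.1073 M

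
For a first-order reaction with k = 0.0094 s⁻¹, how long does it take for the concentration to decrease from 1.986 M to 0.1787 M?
256.19 s

From ln[A] = ln[A]₀ - k·t: t = ln([A]₀/[A])/k = ln(1.986/0.1787)/0.0094 = ln(11.1136)/0.0094 = 2.4082/0.0094 = 256.19 s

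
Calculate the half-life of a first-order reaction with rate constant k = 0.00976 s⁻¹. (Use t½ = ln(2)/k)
71.02 s

t½ = ln(2)/k = 0.6931/0.00976 = 71.02 s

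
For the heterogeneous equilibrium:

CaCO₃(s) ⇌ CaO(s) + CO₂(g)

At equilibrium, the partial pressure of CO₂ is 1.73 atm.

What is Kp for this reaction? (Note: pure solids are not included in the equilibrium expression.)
K_p = 1.73

Solids (CaCO₃, CaO) have activity 1 and are excluded.
Kp = P(CO₂) = 1.73.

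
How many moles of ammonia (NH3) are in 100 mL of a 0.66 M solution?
Moles = Molarity × Volume (L)
Moles = 0.66 M × 0.1 L = 0.066 mol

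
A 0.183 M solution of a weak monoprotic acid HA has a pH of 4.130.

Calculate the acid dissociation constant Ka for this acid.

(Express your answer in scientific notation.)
K_a = 3.00e-08

[H⁺] = 10^(−pH) = 10^(−4.130) = 7.413e-05 M. For HA ⇌ H⁺ + A⁻, Ka = x²/(C − x) = (7.413e-05)²/(0.183 − 7.413e-05) = 3.00e-08.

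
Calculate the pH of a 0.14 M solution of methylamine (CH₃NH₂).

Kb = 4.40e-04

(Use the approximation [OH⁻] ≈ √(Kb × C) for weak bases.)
pH = 11.89

[OH⁻] = √(Kb × C) = √(4.40e-04 × 0.14) = 7.8486e-03. pOH = 2.11, pH = 14 - pOH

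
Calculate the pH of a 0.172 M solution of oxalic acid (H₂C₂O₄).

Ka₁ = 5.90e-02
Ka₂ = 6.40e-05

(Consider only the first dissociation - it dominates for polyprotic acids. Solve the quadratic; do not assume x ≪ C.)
pH = 1.12

x² + Ka₁·x − Ka₁·C = 0 with Ka₁ = 5.90e-02, C = 0.172.
x = (−Ka₁ + √(Ka₁² + 4·Ka₁·C))/2 = 7.5468e-02 M, so pH = 1.12.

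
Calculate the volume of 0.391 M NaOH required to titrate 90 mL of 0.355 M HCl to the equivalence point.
V_{base} = 81.7 mL

At equivalence: moles acid = moles base.
moles HCl = 0.355 M × 0.09 L = 0.03195 mol
V_NaOH = 0.03195 mol ÷ 0.391 M = 0.08171 L = 81.7 mL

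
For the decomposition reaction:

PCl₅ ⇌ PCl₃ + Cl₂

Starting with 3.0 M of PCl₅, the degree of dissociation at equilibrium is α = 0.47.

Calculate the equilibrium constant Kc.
K_c = 1.2504

x = α·[A]₀ = 0.47 × 3.0 = 1.41 M dissociated.
At eq: [PCl₅] = 3.0 − 1.41 = 1.59 M; [PCl₃] = [Cl₂] = x = 1.41 M.
Kc = [PCl₃][Cl₂]/[PCl₅] = (1.41)²/1.59 = 1.25.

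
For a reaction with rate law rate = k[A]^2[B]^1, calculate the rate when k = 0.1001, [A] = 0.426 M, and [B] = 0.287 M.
0.005214 M/s

rate = k·[A]^2·[B]^1 = 0.1001·(0.426)^2·(0.287)^1 = 0.1001·0.181476·0.287 = 0.005214 M/s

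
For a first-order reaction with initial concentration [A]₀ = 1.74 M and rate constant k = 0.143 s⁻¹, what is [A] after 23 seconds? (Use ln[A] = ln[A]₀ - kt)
0.0649 M

ln[A] = ln[A]₀ - k·t = ln(1.74) - (0.143)·(23) = 0.5539 - 3.2890 = -2.7351
[A] = e^(-2.7351) = 0.0649 M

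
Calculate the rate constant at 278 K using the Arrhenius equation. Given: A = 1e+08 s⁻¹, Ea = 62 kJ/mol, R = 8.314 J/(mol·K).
2.24e-04 s⁻¹

k = A·exp(-Ea/(R·T)) = 1e+08·exp(-62000/(8.314·278)) = 1e+08·exp(-26.8248) = 1e+08·2.2394e-12 = 2.24e-04 s⁻¹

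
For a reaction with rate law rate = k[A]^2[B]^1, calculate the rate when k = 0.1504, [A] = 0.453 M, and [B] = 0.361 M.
0.01114 M/s

rate = k·[A]^2·[B]^1 = 0.1504·(0.453)^2·(0.361)^1 = 0.1504·0.205209·0.361 = 0.01114 M/s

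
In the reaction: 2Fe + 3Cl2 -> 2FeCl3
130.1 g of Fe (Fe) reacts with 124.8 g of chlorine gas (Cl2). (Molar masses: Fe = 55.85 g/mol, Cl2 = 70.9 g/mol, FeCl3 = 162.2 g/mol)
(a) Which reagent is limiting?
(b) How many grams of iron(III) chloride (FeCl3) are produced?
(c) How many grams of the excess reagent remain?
(a) Cl2, (b) 190.3 g, (c) 64.56 g

Moles of Fe = 130.1 g ÷ 55.85 g/mol = 2.32945 mol
Moles of Cl2 = 124.8 g ÷ 70.9 g/mol = 1.76023 mol
Moles ÷ coefficient: Fe: 2.32945/2 = 1.165, Cl2: 1.76023/3 = 0.5867
(a) Cl2 has the smaller value, so Cl2 is the limiting reagent.
(b) Moles of FeCl3 = 1.76023 mol Cl2 × (2/3) = 1.17348 mol; mass = 1.17348 mol × 162.2 g/mol = 190.3 g
(c) Fe consumed = 1.76023 × (2/3) = 1.17348 mol; remaining = 2.32945 − 1.17348 = 1.15597 mol; mass = 1.15597 mol × 55.85 g/mol = 64.56 g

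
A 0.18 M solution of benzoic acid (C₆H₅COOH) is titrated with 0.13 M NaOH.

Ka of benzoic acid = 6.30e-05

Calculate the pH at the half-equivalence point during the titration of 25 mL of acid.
pH = pKa = 4.20

At the half-equivalence point, [HA] = [A⁻], so by Henderson–Hasselbalch pH = pKa + log(1) = pKa.
pKa = −log(6.30e-05) = 4.20.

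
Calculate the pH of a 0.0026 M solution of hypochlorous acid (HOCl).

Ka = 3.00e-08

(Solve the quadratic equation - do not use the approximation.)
pH = 5.05

x² + Ka×x - Ka×C = 0. Using quadratic formula: [H⁺] = 8.8168e-06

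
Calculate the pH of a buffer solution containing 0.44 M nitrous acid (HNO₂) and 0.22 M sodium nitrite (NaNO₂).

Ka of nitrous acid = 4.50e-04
pH = 3.05

pKa = -log(4.50e-04) = 3.35. pH = pKa + log([A⁻]/[HA]) = 3.35 + log(0.22/0.44)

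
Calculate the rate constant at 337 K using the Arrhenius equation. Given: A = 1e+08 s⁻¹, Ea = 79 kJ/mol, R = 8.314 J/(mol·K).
5.68e-05 s⁻¹

k = A·exp(-Ea/(R·T)) = 1e+08·exp(-79000/(8.314·337)) = 1e+08·exp(-28.1960) = 1e+08·5.6838e-13 = 5.68e-05 s⁻¹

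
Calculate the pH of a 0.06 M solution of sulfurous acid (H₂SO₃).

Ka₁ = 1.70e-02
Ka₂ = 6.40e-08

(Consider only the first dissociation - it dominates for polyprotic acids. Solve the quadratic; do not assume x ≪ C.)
pH = 1.61

x² + Ka₁·x − Ka₁·C = 0 with Ka₁ = 1.70e-02, C = 0.06.
x = (−Ka₁ + √(Ka₁² + 4·Ka₁·C))/2 = 2.4549e-02 M, so pH = 1.61.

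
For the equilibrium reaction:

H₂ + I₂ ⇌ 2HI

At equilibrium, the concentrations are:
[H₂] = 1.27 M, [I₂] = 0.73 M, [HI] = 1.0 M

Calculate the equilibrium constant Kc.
K_c = 1.0786

Kc = ([HI]^2) / ([H₂] × [I₂])
   = ((1.0)^2) / ((1.27)·(0.73))
   = 1 / 0.9271 = 1.0786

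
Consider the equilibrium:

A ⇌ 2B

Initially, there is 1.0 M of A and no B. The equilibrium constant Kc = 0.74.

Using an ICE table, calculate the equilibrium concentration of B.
[B] = 0.695 M

ICE: [A] = 1.0 − x, [B] = 2x.
Kc = (2x)²/(1.0 − x) = 0.74 ⇒ 4x² + 0.74x − 0.74 = 0.
x = (−0.74 + √(0.74² + 4·4·0.74))/(2·4) = (−0.74 + √12.388)/8 = 0.34745.
[B] = 2x = 0.695 M.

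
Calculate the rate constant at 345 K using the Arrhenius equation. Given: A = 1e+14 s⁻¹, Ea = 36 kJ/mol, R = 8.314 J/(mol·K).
3.54e+08 s⁻¹

k = A·exp(-Ea/(R·T)) = 1e+14·exp(-36000/(8.314·345)) = 1e+14·exp(-12.5509) = 1e+14·3.5419e-06 = 3.54e+08 s⁻¹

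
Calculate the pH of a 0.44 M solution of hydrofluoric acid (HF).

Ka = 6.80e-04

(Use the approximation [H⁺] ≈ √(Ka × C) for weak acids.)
pH = 1.76

[H⁺] = √(Ka × C) = √(6.80e-04 × 0.44) = 1.7297e-02. pH = -log(1.7297e-02)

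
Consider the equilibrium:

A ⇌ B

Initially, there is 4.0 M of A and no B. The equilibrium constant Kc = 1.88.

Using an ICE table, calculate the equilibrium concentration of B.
[B] = 2.611 M

ICE: [A] = 4.0 − x, [B] = x.
Kc = x/(4.0 − x) = 1.88 ⇒ x = 1.88·4.0/(1 + 1.88) = 7.52/2.88 = 2.611.
[B] = x = 2.611 M.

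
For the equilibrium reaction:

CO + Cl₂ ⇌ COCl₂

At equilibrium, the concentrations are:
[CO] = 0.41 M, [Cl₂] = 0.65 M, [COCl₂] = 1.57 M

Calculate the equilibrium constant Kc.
K_c = 5.8912

Kc = ([COCl₂]) / ([CO] × [Cl₂])
   = ((1.57)) / ((0.41)·(0.65))
   = 1.57 / 0.2665 = 5.8912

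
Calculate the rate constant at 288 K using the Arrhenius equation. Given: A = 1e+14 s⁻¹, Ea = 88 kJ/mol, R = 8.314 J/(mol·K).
1.09e-02 s⁻¹

k = A·exp(-Ea/(R·T)) = 1e+14·exp(-88000/(8.314·288)) = 1e+14·exp(-36.7519) = 1e+14·1.0936e-16 = 1.09e-02 s⁻¹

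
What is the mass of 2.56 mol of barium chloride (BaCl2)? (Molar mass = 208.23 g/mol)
Mass = 2.56 mol × 208.23 g/mol = 533.1 g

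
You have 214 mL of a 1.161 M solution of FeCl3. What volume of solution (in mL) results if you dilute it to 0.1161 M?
Using M₁V₁ = M₂V₂:
1.161 × 214 = 0.1161 × V₂
V₂ = (1.161 × 214) / 0.1161 = 2140 mL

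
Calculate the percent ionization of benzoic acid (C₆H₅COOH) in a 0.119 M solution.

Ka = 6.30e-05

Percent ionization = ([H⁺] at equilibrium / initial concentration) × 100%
Percent ionization = 2.27%

Let x = [H⁺]. Ka = x²/(C - x) ⇒ x² + (6.30e-05)x - (6.30e-05)(0.119) = 0. x = 2.7067e-03. Percent = (2.7067e-03/0.119) × 100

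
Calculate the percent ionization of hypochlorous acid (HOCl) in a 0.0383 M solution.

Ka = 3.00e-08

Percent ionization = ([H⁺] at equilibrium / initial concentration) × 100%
Percent ionization = 0.0885%

Let x = [H⁺]. Ka = x²/(C - x) ⇒ x² + (3.00e-08)x - (3.00e-08)(0.0383) = 0. x = 3.3882e-05. Percent = (3.3882e-05/0.0383) × 100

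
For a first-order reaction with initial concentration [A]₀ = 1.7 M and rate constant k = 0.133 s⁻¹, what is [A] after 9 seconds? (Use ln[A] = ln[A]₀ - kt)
0.5136 M

ln[A] = ln[A]₀ - k·t = ln(1.7) - (0.133)·(9) = 0.5306 - 1.1970 = -0.6664
[A] = e^(-0.6664) = 0.5136 M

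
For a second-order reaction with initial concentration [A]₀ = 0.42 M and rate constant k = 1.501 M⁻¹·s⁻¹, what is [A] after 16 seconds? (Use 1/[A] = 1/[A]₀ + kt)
0.0379 M

1/[A] = 1/[A]₀ + k·t = 1/0.42 + (1.501)·(16) = 2.3810 + 24.0160 = 26.3970
[A] = 1/26.3970 = 0.0379 M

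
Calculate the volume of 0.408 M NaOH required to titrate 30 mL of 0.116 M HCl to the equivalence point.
V_{base} = 8.5 mL

At equivalence: moles acid = moles base.
moles HCl = 0.116 M × 0.03 L = 0.00348 mol
V_NaOH = 0.00348 mol ÷ 0.408 M = 0.008529 L = 8.5 mL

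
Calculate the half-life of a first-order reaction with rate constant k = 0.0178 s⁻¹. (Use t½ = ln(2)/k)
38.94 s

t½ = ln(2)/k = 0.6931/0.0178 = 38.94 s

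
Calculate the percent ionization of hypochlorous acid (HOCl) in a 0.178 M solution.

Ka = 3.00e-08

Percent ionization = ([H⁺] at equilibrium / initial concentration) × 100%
Percent ionization = 0.041%

Let x = [H⁺]. Ka = x²/(C - x) ⇒ x² + (3.00e-08)x - (3.00e-08)(0.178) = 0. x = 7.3060e-05. Percent = (7.3060e-05/0.178) × 100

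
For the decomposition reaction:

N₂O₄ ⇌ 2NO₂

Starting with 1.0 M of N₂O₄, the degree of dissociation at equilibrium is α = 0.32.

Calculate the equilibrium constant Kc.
K_c = 0.6024

x = α·[A]₀ = 0.32 × 1.0 = 0.32 M dissociated.
At eq: [N₂O₄] = 1.0 − 0.32 = 0.68 M; [NO₂] = 2x = 0.64 M.
Kc = [NO₂]²/[N₂O₄] = (0.64)²/0.68 = 0.6024.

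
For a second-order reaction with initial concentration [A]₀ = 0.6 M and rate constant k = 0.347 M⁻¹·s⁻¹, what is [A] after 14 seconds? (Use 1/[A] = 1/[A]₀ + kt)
0.1533 M

1/[A] = 1/[A]₀ + k·t = 1/0.6 + (0.347)·(14) = 1.6667 + 4.8580 = 6.5247
[A] = 1/6.5247 = 0.1533 M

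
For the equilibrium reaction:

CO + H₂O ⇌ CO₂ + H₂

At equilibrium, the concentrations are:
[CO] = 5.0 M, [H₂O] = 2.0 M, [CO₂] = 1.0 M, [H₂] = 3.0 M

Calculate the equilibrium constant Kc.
K_c = 0.3000

Kc = ([CO₂] × [H₂]) / ([CO] × [H₂O])
   = ((1.0)·(3.0)) / ((5.0)·(2.0))
   = 3 / 10 = 0.3000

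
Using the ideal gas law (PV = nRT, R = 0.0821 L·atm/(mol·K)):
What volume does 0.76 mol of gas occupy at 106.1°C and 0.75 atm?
T = 106.1°C + 273.15 = 379.25 K
V = nRT/P = (0.76 × 0.0821 × 379.25) / 0.75
V = 31.55 L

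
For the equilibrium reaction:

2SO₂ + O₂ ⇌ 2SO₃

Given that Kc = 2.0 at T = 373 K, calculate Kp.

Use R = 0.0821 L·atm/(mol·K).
K_p = 0.0653

Δn = (moles gaseous products) − (moles gaseous reactants) = -1
T = 373 K; RT = 0.0821 × 373 = 30.6233
Kp = Kc·(RT)^Δn = 2.0 × (30.6233)^-1 = 2.0 × 0.0326549 = 0.0653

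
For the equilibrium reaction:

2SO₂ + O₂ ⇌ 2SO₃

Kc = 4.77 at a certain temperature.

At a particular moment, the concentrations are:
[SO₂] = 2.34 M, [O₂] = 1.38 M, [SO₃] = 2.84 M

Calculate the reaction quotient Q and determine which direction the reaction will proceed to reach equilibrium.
Q = 1.067, Q < K, reaction proceeds forward (toward products)

Q = ([SO₃]^2) / ([SO₂]^2 × [O₂])
  = ((2.84)^2) / ((2.34)^2·(1.38)) = 8.0656/7.5563 = 1.067
Since Q = 1.067 < Kc = 4.77, the reaction proceeds forward (toward products) to reach equilibrium.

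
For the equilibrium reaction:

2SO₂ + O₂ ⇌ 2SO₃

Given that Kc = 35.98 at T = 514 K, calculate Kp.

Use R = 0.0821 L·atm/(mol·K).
K_p = 0.8526

Δn = (moles gaseous products) − (moles gaseous reactants) = -1
T = 514 K; RT = 0.0821 × 514 = 42.1994
Kp = Kc·(RT)^Δn = 35.98 × (42.1994)^-1 = 35.98 × 0.023697 = 0.8526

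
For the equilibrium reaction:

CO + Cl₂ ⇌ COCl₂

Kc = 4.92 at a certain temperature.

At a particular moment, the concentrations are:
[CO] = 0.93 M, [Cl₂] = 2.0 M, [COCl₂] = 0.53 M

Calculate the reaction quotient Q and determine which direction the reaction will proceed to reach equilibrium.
Q = 0.285, Q < K, reaction proceeds forward (toward products)

Q = ([COCl₂]) / ([CO] × [Cl₂])
  = ((0.53)) / ((0.93)·(2.0)) = 0.53/1.86 = 0.2849
Since Q = 0.2849 < Kc = 4.92, the reaction proceeds forward (toward products) to reach equilibrium.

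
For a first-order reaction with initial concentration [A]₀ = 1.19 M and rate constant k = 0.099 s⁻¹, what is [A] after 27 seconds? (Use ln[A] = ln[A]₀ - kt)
0.0822 M

ln[A] = ln[A]₀ - k·t = ln(1.19) - (0.099)·(27) = 0.1740 - 2.6730 = -2.4990
[A] = e^(-2.4990) = 0.0822 M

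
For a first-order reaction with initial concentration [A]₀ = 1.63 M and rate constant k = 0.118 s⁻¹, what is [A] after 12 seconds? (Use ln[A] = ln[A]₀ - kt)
0.3956 M

ln[A] = ln[A]₀ - k·t = ln(1.63) - (0.118)·(12) = 0.4886 - 1.4160 = -0.9274
[A] = e^(-0.9274) = 0.3956 M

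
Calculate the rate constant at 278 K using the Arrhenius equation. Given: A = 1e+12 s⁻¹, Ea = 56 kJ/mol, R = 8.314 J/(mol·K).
3.00e+01 s⁻¹

k = A·exp(-Ea/(R·T)) = 1e+12·exp(-56000/(8.314·278)) = 1e+12·exp(-24.2289) = 1e+12·3.0029e-11 = 3.00e+01 s⁻¹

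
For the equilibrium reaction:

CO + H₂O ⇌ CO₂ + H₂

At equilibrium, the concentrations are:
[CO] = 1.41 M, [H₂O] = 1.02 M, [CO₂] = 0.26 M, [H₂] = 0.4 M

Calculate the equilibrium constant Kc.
K_c = 0.0723

Kc = ([CO₂] × [H₂]) / ([CO] × [H₂O])
   = ((0.26)·(0.4)) / ((1.41)·(1.02))
   = 0.104 / 1.4382 = 0.0723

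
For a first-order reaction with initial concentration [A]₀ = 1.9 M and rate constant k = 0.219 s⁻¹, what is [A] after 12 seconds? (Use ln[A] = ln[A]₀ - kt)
0.1372 M

ln[A] = ln[A]₀ - k·t = ln(1.9) - (0.219)·(12) = 0.6419 - 2.6280 = -1.9861
[A] = e^(-1.9861) = 0.1372 M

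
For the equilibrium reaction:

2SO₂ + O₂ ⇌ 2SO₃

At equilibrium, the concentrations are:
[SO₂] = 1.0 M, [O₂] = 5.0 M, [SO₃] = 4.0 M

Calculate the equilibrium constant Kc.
K_c = 3.2000

Kc = ([SO₃]^2) / ([SO₂]^2 × [O₂])
   = ((4.0)^2) / ((1.0)^2·(5.0))
   = 16 / 5 = 3.2000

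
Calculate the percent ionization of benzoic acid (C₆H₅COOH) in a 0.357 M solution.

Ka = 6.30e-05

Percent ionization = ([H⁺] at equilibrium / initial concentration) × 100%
Percent ionization = 1.32%

Let x = [H⁺]. Ka = x²/(C - x) ⇒ x² + (6.30e-05)x - (6.30e-05)(0.357) = 0. x = 4.7111e-03. Percent = (4.7111e-03/0.357) × 100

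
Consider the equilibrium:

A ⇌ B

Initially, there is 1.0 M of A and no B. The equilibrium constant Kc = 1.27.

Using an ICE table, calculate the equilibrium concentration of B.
[B] = 0.559 M

ICE: [A] = 1.0 − x, [B] = x.
Kc = x/(1.0 − x) = 1.27 ⇒ x = 1.27·1.0/(1 + 1.27) = 1.27/2.27 = 0.5595.
[B] = x = 0.559 M.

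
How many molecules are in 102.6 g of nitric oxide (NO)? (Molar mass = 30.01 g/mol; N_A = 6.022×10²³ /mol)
Moles = 102.6 g ÷ 30.01 g/mol = 3.41886 mol
Molecules = 3.41886 mol × 6.022×10²³ /mol = 2.059e+24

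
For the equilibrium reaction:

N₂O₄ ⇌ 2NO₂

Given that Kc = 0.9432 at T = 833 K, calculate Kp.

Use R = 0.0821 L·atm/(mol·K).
K_p = 64.5048

Δn = (moles gaseous products) − (moles gaseous reactants) = 1
T = 833 K; RT = 0.0821 × 833 = 68.3893
Kp = Kc·(RT)^Δn = 0.9432 × (68.3893)^1 = 0.9432 × 68.3893 = 64.5048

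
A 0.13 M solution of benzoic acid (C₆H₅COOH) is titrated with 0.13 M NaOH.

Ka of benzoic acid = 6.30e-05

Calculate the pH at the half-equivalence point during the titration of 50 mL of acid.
pH = pKa = 4.20

At the half-equivalence point, [HA] = [A⁻], so by Henderson–Hasselbalch pH = pKa + log(1) = pKa.
pKa = −log(6.30e-05) = 4.20.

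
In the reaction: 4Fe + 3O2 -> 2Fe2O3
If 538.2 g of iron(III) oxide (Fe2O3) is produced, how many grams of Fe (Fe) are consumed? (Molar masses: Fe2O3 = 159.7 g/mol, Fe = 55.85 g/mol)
Moles of Fe2O3 = 538.2 g ÷ 159.7 g/mol = 3.37007 mol
Mole ratio: 4 mol Fe / 2 mol Fe2O3
Moles of Fe = 3.37007 × (4/2) = 6.74014 mol
Mass of Fe = 6.74014 mol × 55.85 g/mol = 376.4 g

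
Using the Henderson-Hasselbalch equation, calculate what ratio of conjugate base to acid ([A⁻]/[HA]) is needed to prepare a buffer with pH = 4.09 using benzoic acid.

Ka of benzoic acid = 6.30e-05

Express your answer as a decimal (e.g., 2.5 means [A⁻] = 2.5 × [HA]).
[A⁻]/[HA] = 0.775

pKa = −log(6.30e-05) = 4.2007. pH = pKa + log([A⁻]/[HA]). 4.09 = 4.2007 + log(ratio). log(ratio) = 4.09 − 4.2007 = -0.1107. ratio = 10^(-0.1107) = 0.775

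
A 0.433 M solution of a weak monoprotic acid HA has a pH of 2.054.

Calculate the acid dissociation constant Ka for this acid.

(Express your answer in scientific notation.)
K_a = 1.84e-04

[H⁺] = 10^(−pH) = 10^(−2.054) = 8.831e-03 M. For HA ⇌ H⁺ + A⁻, Ka = x²/(C − x) = (8.831e-03)²/(0.433 − 8.831e-03) = 1.84e-04.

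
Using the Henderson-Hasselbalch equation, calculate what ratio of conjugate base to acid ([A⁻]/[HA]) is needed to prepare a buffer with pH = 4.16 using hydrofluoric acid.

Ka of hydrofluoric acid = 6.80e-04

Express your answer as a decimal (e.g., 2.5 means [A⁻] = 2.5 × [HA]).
[A⁻]/[HA] = 9.829

pKa = −log(6.80e-04) = 3.1675. pH = pKa + log([A⁻]/[HA]). 4.16 = 3.1675 + log(ratio). log(ratio) = 4.16 − 3.1675 = 0.9925. ratio = 10^(0.9925) = 9.829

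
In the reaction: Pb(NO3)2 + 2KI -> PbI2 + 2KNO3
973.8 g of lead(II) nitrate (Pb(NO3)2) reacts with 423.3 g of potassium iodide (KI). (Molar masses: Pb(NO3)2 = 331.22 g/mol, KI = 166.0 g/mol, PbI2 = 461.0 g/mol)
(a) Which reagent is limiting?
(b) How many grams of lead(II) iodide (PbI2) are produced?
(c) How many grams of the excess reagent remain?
(a) KI, (b) 587.8 g, (c) 551.5 g

Moles of Pb(NO3)2 = 973.8 g ÷ 331.22 g/mol = 2.94004 mol
Moles of KI = 423.3 g ÷ 166.0 g/mol = 2.55 mol
Moles ÷ coefficient: Pb(NO3)2: 2.94004/1 = 2.94, KI: 2.55/2 = 1.275
(a) KI has the smaller value, so KI is the limiting reagent.
(b) Moles of PbI2 = 2.55 mol KI × (1/2) = 1.275 mol; mass = 1.275 mol × 461.0 g/mol = 587.8 g
(c) Pb(NO3)2 consumed = 2.55 × (1/2) = 1.275 mol; remaining = 2.94004 − 1.275 = 1.66504 mol; mass = 1.66504 mol × 331.22 g/mol = 551.5 g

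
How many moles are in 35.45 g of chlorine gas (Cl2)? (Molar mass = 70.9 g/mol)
Moles = 35.45 g ÷ 70.9 g/mol = 0.5 mol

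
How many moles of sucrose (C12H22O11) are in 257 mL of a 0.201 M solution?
Moles = Molarity × Volume (L)
Moles = 0.201 M × 0.257 L = 0.05166 mol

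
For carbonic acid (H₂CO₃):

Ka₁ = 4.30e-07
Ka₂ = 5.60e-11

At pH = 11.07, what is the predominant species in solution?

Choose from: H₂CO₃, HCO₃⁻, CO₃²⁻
CO₃²⁻

pKa1 = 6.37, pKa2 = 10.25. Each pKa is the crossover between adjacent species; pH = 11.07 lies in the region where CO₃²⁻ predominates.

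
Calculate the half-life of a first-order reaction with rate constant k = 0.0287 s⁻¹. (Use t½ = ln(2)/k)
24.15 s

t½ = ln(2)/k = 0.6931/0.0287 = 24.15 s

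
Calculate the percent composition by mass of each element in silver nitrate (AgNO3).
Ag: 63.50%, N: 8.25%, O: 28.26%

Molar mass of AgNO3 = 169.88 g/mol
% Ag = (1 × 107.87) / 169.88 × 100% = 107.87 / 169.88 × 100% = 63.50%
% N = (1 × 14.01) / 169.88 × 100% = 14.01 / 169.88 × 100% = 8.25%
% O = (3 × 16.0) / 169.88 × 100% = 48 / 169.88 × 100% = 28.26%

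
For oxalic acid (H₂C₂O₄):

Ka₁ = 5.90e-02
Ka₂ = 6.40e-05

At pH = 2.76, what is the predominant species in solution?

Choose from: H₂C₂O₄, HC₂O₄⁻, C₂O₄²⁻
HC₂O₄⁻

pKa1 = 1.23, pKa2 = 4.19. Each pKa is the crossover between adjacent species; pH = 2.76 lies in the region where HC₂O₄⁻ predominates.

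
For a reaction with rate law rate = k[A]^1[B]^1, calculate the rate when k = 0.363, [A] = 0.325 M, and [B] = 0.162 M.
0.01911 M/s

rate = k·[A]^1·[B]^1 = 0.363·(0.325)^1·(0.162)^1 = 0.363·0.325·0.162 = 0.01911 M/s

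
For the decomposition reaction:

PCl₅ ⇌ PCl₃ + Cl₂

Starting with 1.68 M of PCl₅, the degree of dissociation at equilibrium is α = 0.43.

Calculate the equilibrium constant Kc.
K_c = 0.5450

x = α·[A]₀ = 0.43 × 1.68 = 0.7224 M dissociated.
At eq: [PCl₅] = 1.68 − 0.7224 = 0.9576 M; [PCl₃] = [Cl₂] = x = 0.7224 M.
Kc = [PCl₃][Cl₂]/[PCl₅] = (0.7224)²/0.9576 = 0.545.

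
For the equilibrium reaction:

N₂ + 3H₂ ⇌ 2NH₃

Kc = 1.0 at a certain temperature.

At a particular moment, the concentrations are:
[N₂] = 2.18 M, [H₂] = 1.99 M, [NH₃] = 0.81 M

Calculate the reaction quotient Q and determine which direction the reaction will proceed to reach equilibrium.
Q = 0.038, Q < K, reaction proceeds forward (toward products)

Q = ([NH₃]^2) / ([N₂] × [H₂]^3)
  = ((0.81)^2) / ((2.18)·(1.99)^3) = 0.6561/17.18 = 0.03819
Since Q = 0.03819 < Kc = 1.0, the reaction proceeds forward (toward products) to reach equilibrium.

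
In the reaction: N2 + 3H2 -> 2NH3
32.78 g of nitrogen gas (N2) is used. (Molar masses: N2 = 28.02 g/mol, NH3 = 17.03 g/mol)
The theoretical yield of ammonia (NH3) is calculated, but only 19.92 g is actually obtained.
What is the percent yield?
Moles of N2 = 32.78 g ÷ 28.02 g/mol = 1.16988 mol
Mole ratio: 2 mol NH3 / 1 mol N2
Moles of NH3 = 1.16988 × (2/1) = 2.33976 mol
Theoretical yield = 2.33976 mol × 17.03 g/mol = 39.846 g
Actual yield = 19.92 g
Percent yield = (19.92 / 39.846) × 100% = 50.0%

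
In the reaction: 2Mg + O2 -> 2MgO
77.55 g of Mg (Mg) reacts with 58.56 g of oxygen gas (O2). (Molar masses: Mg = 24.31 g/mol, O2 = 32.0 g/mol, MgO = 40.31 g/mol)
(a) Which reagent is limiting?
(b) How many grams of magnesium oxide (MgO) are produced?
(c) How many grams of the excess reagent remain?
(a) Mg, (b) 128.6 g, (c) 7.519 g

Moles of Mg = 77.55 g ÷ 24.31 g/mol = 3.19005 mol
Moles of O2 = 58.56 g ÷ 32.0 g/mol = 1.83 mol
Moles ÷ coefficient: Mg: 3.19005/2 = 1.595, O2: 1.83/1 = 1.83
(a) Mg has the smaller value, so Mg is the limiting reagent.
(b) Moles of MgO = 3.19005 mol Mg × (2/2) = 3.19005 mol; mass = 3.19005 mol × 40.31 g/mol = 128.6 g
(c) O2 consumed = 3.19005 × (1/2) = 1.59502 mol; remaining = 1.83 − 1.59502 = 0.234977 mol; mass = 0.234977 mol × 32.0 g/mol = 7.519 g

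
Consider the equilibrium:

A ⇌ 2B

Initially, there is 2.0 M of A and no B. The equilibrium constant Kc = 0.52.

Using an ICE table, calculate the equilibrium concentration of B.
[B] = 0.898 M

ICE: [A] = 2.0 − x, [B] = 2x.
Kc = (2x)²/(2.0 − x) = 0.52 ⇒ 4x² + 0.52x − 1.04 = 0.
x = (−0.52 + √(0.52² + 4·4·1.04))/(2·4) = (−0.52 + √16.91)/8 = 0.44903.
[B] = 2x = 0.898 M.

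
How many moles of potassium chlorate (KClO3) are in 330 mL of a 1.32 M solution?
Moles = Molarity × Volume (L)
Moles = 1.32 M × 0.33 L = 0.4356 mol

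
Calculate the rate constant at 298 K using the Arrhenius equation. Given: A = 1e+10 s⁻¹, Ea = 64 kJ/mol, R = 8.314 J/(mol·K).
6.05e-02 s⁻¹

k = A·exp(-Ea/(R·T)) = 1e+10·exp(-64000/(8.314·298)) = 1e+10·exp(-25.8317) = 1e+10·6.0453e-12 = 6.05e-02 s⁻¹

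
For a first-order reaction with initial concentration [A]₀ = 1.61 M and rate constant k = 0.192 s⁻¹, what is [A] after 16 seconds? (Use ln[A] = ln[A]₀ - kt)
0.0746 M

ln[A] = ln[A]₀ - k·t = ln(1.61) - (0.192)·(16) = 0.4762 - 3.0720 = -2.5958
[A] = e^(-2.5958) = 0.0746 M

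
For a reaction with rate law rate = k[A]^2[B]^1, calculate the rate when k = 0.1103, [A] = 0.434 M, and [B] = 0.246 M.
0.005111 M/s

rate = k·[A]^2·[B]^1 = 0.1103·(0.434)^2·(0.246)^1 = 0.1103·0.188356·0.246 = 0.005111 M/s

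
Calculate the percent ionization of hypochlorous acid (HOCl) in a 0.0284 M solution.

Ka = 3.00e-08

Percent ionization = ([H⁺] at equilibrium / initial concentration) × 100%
Percent ionization = 0.103%

Let x = [H⁺]. Ka = x²/(C - x) ⇒ x² + (3.00e-08)x - (3.00e-08)(0.0284) = 0. x = 2.9174e-05. Percent = (2.9174e-05/0.0284) × 100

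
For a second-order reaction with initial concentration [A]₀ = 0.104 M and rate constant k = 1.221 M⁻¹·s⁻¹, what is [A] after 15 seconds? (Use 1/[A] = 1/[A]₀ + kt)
0.0358 M

1/[A] = 1/[A]₀ + k·t = 1/0.104 + (1.221)·(15) = 9.6154 + 18.3150 = 27.9304
[A] = 1/27.9304 = 0.0358 M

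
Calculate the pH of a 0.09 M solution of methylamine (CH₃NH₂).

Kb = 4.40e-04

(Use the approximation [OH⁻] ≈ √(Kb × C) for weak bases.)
pH = 11.80

[OH⁻] = √(Kb × C) = √(4.40e-04 × 0.09) = 6.2929e-03. pOH = 2.20, pH = 14 - pOH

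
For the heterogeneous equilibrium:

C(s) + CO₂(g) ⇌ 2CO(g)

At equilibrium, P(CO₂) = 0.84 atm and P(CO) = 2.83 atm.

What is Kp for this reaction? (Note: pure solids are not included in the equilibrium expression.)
K_p = 9.534

Solid C is excluded.
Kp = P(CO)²/P(CO₂) = (2.83)²/0.84 = 8.009/0.84 = 9.534.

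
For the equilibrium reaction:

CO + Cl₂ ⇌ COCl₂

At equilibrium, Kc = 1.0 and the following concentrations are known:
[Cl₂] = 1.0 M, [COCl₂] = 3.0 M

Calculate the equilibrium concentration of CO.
[CO] = 3.0000 M

Kc = ([COCl₂]) / ([CO] × [Cl₂]) = 1.0
[CO]^1 = (product terms)/(Kc · other reactant terms) = 3 / (1.0 · 1) = 3
[CO] = 3.0000 M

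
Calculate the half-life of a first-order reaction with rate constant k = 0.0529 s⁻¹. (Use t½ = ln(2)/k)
13.10 s

t½ = ln(2)/k = 0.6931/0.0529 = 13.10 s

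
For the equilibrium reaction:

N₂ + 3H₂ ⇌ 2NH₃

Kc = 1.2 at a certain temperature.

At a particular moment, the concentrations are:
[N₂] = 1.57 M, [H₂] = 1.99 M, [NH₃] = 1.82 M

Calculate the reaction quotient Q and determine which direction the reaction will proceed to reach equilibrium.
Q = 0.268, Q < K, reaction proceeds forward (toward products)

Q = ([NH₃]^2) / ([N₂] × [H₂]^3)
  = ((1.82)^2) / ((1.57)·(1.99)^3) = 3.3124/12.373 = 0.2677
Since Q = 0.2677 < Kc = 1.2, the reaction proceeds forward (toward products) to reach equilibrium.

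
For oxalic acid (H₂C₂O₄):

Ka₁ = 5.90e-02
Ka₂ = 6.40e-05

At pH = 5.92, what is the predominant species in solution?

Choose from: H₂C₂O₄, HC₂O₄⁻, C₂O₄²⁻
C₂O₄²⁻

pKa1 = 1.23, pKa2 = 4.19. Each pKa is the crossover between adjacent species; pH = 5.92 lies in the region where C₂O₄²⁻ predominates.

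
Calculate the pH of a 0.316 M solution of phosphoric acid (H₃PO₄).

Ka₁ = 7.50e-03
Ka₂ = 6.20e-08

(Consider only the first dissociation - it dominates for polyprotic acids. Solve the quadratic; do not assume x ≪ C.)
pH = 1.35

x² + Ka₁·x − Ka₁·C = 0 with Ka₁ = 7.50e-03, C = 0.316.
x = (−Ka₁ + √(Ka₁² + 4·Ka₁·C))/2 = 4.5077e-02 M, so pH = 1.35.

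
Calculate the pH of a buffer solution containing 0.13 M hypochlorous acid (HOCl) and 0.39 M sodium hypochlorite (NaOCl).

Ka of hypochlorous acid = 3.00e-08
pH = 8.00

pKa = -log(3.00e-08) = 7.52. pH = pKa + log([A⁻]/[HA]) = 7.52 + log(0.39/0.13)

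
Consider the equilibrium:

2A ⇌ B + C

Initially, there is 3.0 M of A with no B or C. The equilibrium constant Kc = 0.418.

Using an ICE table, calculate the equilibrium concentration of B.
[B] = 0.846 M

ICE: [A] = 3.0 − 2x, [B] = [C] = x.
Kc = x²/(3.0 − 2x)² = 0.418 ⇒ √Kc = x/(3.0 − 2x).
x = √0.418·3.0/(1 + 2√0.418) = 0.64653·3.0/2.2931 = 0.84585.
[B] = x = 0.846 M.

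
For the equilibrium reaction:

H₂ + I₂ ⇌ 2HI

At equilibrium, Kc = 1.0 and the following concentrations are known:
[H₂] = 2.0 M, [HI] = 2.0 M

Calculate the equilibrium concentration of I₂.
[I₂] = 2.0000 M

Kc = ([HI]^2) / ([H₂] × [I₂]) = 1.0
[I₂]^1 = (product terms)/(Kc · other reactant terms) = 4 / (1.0 · 2) = 2
[I₂] = 2.0000 M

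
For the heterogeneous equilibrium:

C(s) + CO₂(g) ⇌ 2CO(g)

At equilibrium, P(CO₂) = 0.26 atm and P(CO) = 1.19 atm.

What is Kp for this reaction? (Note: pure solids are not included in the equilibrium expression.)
K_p = 5.447

Solid C is excluded.
Kp = P(CO)²/P(CO₂) = (1.19)²/0.26 = 1.416/0.26 = 5.447.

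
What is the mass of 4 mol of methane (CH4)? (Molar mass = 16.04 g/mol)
Mass = 4 mol × 16.04 g/mol = 64.16 g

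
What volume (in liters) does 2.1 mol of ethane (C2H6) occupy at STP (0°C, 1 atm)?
At STP, 1 mol of gas occupies 22.4 L
Volume = 2.1 mol × 22.4 L/mol = 47.04 L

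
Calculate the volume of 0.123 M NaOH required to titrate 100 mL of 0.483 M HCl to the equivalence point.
V_{base} = 392.7 mL

At equivalence: moles acid = moles base.
moles HCl = 0.483 M × 0.1 L = 0.0483 mol
V_NaOH = 0.0483 mol ÷ 0.123 M = 0.3927 L = 392.7 mL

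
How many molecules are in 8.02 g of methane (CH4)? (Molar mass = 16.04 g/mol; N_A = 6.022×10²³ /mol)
Moles = 8.02 g ÷ 16.04 g/mol = 0.5 mol
Molecules = 0.5 mol × 6.022×10²³ /mol = 3.011e+23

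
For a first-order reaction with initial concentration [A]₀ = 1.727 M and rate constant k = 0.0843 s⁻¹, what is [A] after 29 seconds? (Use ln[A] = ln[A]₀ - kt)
0.1498 M

ln[A] = ln[A]₀ - k·t = ln(1.727) - (0.0843)·(29) = 0.5464 - 2.4447 = -1.8983
[A] = e^(-1.8983) = 0.1498 M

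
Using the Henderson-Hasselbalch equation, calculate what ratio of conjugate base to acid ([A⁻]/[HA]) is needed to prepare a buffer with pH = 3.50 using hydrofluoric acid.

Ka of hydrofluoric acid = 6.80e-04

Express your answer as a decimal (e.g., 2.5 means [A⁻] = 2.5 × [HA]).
[A⁻]/[HA] = 2.150

pKa = −log(6.80e-04) = 3.1675. pH = pKa + log([A⁻]/[HA]). 3.50 = 3.1675 + log(ratio). log(ratio) = 3.50 − 3.1675 = 0.3325. ratio = 10^(0.3325) = 2.150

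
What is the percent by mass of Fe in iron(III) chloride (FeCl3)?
Mass of Fe in formula = 55.85 × 1 = 55.85 g/mol
Molar mass = 162.2 g/mol
% Fe = (55.85/162.2) × 100% = 34.43%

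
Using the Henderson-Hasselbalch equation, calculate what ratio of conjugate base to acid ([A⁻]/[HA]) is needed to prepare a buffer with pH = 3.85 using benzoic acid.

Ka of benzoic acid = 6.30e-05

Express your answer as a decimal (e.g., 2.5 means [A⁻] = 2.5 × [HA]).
[A⁻]/[HA] = 0.446

pKa = −log(6.30e-05) = 4.2007. pH = pKa + log([A⁻]/[HA]). 3.85 = 4.2007 + log(ratio). log(ratio) = 3.85 − 4.2007 = -0.3507. ratio = 10^(-0.3507) = 0.446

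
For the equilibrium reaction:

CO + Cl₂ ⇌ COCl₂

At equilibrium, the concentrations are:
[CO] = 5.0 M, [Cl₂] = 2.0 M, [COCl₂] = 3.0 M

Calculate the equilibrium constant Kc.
K_c = 0.3000

Kc = ([COCl₂]) / ([CO] × [Cl₂])
   = ((3.0)) / ((5.0)·(2.0))
   = 3 / 10 = 0.3000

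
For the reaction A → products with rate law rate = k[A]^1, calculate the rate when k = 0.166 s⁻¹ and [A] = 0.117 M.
0.01942 M/s

rate = k·[A]^1 = 0.166·(0.117)^1 = 0.166·0.117 = 0.01942 M/s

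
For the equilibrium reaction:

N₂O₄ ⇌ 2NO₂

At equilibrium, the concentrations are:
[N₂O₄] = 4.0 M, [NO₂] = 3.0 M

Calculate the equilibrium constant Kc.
K_c = 2.2500

Kc = ([NO₂]^2) / ([N₂O₄])
   = ((3.0)^2) / ((4.0))
   = 9 / 4 = 2.2500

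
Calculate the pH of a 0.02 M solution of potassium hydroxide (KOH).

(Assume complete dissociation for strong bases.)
pH = 12.30

[OH⁻] = 0.02 M for strong base. pOH = -log[OH⁻] = 1.70, pH = 14 - pOH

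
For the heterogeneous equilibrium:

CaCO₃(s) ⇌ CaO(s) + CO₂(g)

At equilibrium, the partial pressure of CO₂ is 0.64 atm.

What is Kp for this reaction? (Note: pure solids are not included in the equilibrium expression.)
K_p = 0.64

Solids (CaCO₃, CaO) have activity 1 and are excluded.
Kp = P(CO₂) = 0.64.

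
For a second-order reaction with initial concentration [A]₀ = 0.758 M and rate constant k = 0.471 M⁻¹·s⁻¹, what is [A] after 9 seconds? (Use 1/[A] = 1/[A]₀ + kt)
0.1799 M

1/[A] = 1/[A]₀ + k·t = 1/0.758 + (0.471)·(9) = 1.3193 + 4.2390 = 5.5583
[A] = 1/5.5583 = 0.1799 M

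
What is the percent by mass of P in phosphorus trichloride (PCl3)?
Mass of P in formula = 30.97 × 1 = 30.97 g/mol
Molar mass = 137.32 g/mol
% P = (30.97/137.32) × 100% = 22.55%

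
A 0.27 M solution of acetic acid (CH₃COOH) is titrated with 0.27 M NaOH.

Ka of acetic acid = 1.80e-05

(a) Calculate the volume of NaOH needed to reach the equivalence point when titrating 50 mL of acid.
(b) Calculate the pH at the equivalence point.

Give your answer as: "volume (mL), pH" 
V = 50.0 mL, pH = 8.94

(a) At equivalence: moles acid = moles base.
moles acid = 0.27 × 0.05 = 0.0135 mol; V_NaOH = 0.0135/0.27 = 0.05 L = 50.0 mL.
(b) At equivalence, all acid → conjugate base A⁻ at [A⁻] = 0.0135/0.1 = 0.135 M.
Kb = Kw/Ka = 1.0e-14/1.80e-05 = 5.556e-10; [OH⁻] = √(Kb·[A⁻]) = 8.660e-06; pOH = 5.06; pH = 14 − pOH = 8.94.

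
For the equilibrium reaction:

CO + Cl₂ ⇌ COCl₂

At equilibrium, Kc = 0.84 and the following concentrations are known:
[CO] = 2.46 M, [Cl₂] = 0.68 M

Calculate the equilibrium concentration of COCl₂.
[COCl₂] = 1.4052 M

Kc = ([COCl₂]) / ([CO] × [Cl₂]) = 0.84
[COCl₂]^1 = Kc · (reactant terms)/(other product terms) = 0.84 · 1.6728 / 1 = 1.4052
[COCl₂] = 1.4052 M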